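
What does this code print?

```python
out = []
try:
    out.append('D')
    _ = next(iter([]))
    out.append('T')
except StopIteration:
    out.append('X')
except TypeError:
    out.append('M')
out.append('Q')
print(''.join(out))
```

Execution trace: 'D' (try body) → 'X' (except StopIteration) → 'Q' (after the try/except). Output: DXQ

Answer: DXQ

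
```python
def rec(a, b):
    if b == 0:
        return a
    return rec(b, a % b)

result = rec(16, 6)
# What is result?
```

rec(16, 6) -> rec(6, 4) -> rec(4, 2) -> rec(2, 0) -> 2

Answer: 2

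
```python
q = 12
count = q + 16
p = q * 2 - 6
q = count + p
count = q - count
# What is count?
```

Trace:
`q = 12` → q = 12
`count = q + 16` → count = 28
`p = q * 2 - 6` → p = 18
`q = count + p` → q = 46
`count = q - count` → count = 18
So count = 18

Answer: 18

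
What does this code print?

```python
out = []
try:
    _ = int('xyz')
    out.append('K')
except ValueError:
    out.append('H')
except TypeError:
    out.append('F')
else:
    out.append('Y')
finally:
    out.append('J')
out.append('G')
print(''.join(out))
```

Execution trace: 'H' (except ValueError) → 'J' (finally) → 'G' (after the try/except). Output: HJG

Answer: HJG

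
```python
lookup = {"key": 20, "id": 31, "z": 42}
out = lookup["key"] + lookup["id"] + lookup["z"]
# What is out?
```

Trace:
`lookup = {"key": 20, "id": 31, "z": 42}` → lookup = {'key': 20, 'id': 31, 'z': 42}
`out = lookup["key"] + lookup["id"] + lookup["z"]` → out = 93
So out = 93

Answer: 93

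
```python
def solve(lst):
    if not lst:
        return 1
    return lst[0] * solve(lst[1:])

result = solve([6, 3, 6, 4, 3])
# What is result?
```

Product over [6, 3, 6, 4, 3] = 6 * 3 * 6 * 4 * 3 = 1296

Answer: 1296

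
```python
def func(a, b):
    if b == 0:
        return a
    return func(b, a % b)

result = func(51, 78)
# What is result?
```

func(51, 78) -> func(78, 51) -> func(51, 27) -> func(27, 24) -> func(24, 3) -> func(3, 0) -> 3

Answer: 3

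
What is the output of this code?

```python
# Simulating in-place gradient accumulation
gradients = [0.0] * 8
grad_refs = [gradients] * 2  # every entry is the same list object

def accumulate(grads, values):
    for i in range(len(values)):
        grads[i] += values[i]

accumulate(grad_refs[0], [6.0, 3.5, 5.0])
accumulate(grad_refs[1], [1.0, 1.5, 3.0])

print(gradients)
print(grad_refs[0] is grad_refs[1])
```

Key concept: gradient accumulation aliasing.
Step by step:
`gradients = [0.0] * 8` → gradients = [0.0, 0.0, 0.0, 0.0, 0.0, 0.0, 0.0, 0.0]
`grad_refs = [gradients] * 2` → grad_refs = [[0.0, 0.0, 0.0, 0.0, 0.0, 0.0, 0.0, 0.0], [0.0, 0.0, 0.0, 0.0, 0.0, 0.0, 0.0, 0.0]]
`accumulate(grad_refs[0], [6.0, 3.5, 5.0])` → gradients = [6.0, 3.5, 5.0, 0.0, 0.0, 0.0, 0.0, 0.0]; grad_refs = [[6.0, 3.5, 5.0, 0.0, 0.0, 0.0, 0.0, 0.0], [6.0, 3.5, 5.0, 0.0, 0.0, 0.0, 0.0, 0.0]]
`accumulate(grad_refs[1], [1.0, 1.5, 3.0])` → gradients = [7.0, 5.0, 8.0, 0.0, 0.0, 0.0, 0.0, 0.0]; grad_refs = [[7.0, 5.0, 8.0, 0.0, 0.0, 0.0, 0.0, 0.0], [7.0, 5.0, 8.0, 0.0, 0.0, 0.0, 0.0, 0.0]]
`print(gradients)` → prints [7.0, 5.0, 8.0, 0.0, 0.0, 0.0, 0.0, 0.0]
`print(grad_refs[0] is grad_refs[1])` → prints True

Answer:
[7.0, 5.0, 8.0, 0.0, 0.0, 0.0, 0.0, 0.0]
True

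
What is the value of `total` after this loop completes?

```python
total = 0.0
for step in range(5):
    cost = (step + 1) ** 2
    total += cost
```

Sum of squared losses 1² + 2² + ... + 5²
`total` takes the values: 0.0 → 1.0 → 5.0 → 14.0 → 30.0 → 55.0

Answer: 55.0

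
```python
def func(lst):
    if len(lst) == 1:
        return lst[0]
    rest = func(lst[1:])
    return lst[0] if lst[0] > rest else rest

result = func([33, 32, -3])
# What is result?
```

Recursive max over [33, 32, -3] = 33

Answer: 33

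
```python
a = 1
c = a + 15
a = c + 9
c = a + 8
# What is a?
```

Trace:
`a = 1` → a = 1
`c = a + 15` → c = 16
`a = c + 9` → a = 25
`c = a + 8` → c = 33
So a = 25

Answer: 25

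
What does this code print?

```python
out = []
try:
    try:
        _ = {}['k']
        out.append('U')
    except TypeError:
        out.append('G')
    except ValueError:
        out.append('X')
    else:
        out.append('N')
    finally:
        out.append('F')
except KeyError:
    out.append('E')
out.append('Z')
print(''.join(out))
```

Execution trace: 'F' (finally) → 'E' (outer except KeyError) → 'Z' (after the try/except). Output: FEZ

Answer: FEZ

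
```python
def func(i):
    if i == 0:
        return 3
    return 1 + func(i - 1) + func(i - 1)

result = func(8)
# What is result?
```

func(i) = 1 + 2·func(i-1), func(0)=3. Closed form: (3+1)·2^8 - 1 = 1023.

Answer: 1023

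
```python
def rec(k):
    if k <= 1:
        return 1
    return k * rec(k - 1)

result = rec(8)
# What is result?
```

rec(8) = 8 * 7 * 6 * 5 * 4 * 3 * 2 * 1 = 40320

Answer: 40320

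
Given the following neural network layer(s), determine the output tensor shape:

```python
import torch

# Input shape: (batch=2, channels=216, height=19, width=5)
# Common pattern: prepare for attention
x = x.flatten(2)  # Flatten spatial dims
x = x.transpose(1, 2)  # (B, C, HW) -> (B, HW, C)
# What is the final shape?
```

Input: (2, 216, 19, 5) -> after flatten(2): (2, 216, 95) -> Output: (2, 95, 216)

Answer: (2, 95, 216)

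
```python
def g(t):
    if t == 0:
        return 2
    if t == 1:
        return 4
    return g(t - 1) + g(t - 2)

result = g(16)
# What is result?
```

Build up from base cases: g(0)=2, g(1)=4, g(2)=6, g(3)=10, g(4)=16, g(5)=26, g(6)=42, ..., g(16)=5168

Answer: 5168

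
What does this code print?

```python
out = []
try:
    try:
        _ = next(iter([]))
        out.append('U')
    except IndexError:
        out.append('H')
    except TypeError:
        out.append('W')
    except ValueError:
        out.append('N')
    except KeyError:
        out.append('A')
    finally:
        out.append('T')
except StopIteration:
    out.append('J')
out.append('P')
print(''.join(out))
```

Execution trace: 'T' (finally) → 'J' (outer except StopIteration) → 'P' (after the try/except). Output: TJP

Answer: TJP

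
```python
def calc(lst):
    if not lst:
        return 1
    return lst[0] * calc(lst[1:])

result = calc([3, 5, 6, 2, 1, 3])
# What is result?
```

Product over [3, 5, 6, 2, 1, 3] = 3 * 5 * 6 * 2 * 1 * 3 = 540

Answer: 540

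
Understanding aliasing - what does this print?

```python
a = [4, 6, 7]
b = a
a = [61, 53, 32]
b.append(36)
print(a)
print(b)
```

Key concept: rebinding vs mutation: a is rebound to a new list, b still points at the original.
Step by step:
`a = [4, 6, 7]` → a = [4, 6, 7]
`b = a` → b = [4, 6, 7] (same object as a)
`a = [61, 53, 32]` → a = [61, 53, 32]
`b.append(36)` → b = [4, 6, 7, 36]
`print(a)` → prints [61, 53, 32]
`print(b)` → prints [4, 6, 7, 36]

Answer:
[61, 53, 32]
[4, 6, 7, 36]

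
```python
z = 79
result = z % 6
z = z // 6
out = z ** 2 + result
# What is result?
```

Trace:
`z = 79` → z = 79
`result = z % 6` → result = 1
`z = z // 6` → z = 13
`out = z ** 2 + result` → out = 170
So result = 1

Answer: 1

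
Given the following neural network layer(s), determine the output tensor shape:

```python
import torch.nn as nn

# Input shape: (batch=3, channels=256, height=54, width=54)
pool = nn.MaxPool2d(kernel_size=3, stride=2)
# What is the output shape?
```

Input: (3, 256, 54, 54) -> Output: (3, 256, 26, 26)

Answer: (3, 256, 26, 26)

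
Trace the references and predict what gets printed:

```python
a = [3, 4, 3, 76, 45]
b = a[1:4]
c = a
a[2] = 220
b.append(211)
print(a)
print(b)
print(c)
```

Key concept: slice vs alias.
Step by step:
`a = [3, 4, 3, 76, 45]` → a = [3, 4, 3, 76, 45]
`b = a[1:4]` → b = [4, 3, 76]
`c = a` → c = [3, 4, 3, 76, 45] (same object as a)
`a[2] = 220` → a = [3, 4, 220, 76, 45] (same object as c); c = [3, 4, 220, 76, 45] (same object as a)
`b.append(211)` → b = [4, 3, 76, 211]
`print(a)` → prints [3, 4, 220, 76, 45]
`print(b)` → prints [4, 3, 76, 211]
`print(c)` → prints [3, 4, 220, 76, 45]

Answer:
[3, 4, 220, 76, 45]
[4, 3, 76, 211]
[3, 4, 220, 76, 45]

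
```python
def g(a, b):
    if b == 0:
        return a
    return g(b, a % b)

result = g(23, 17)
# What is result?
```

g(23, 17) -> g(17, 6) -> g(6, 5) -> g(5, 1) -> g(1, 0) -> 1

Answer: 1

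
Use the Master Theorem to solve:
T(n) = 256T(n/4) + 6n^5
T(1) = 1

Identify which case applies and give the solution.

a=256, b=4, f(n)=6n^5. log_4(256) = 4. Since c=5 > 4 and the regularity condition holds (256(n/4)^5 = (256/4^5)n^5 with 256/4^5 < 1), Case 3 applies: T(n) = Θ(f(n)) = O(n^5).

Answer: O(n^5) - Case 3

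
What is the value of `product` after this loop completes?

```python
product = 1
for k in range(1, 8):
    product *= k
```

7! = 5040
`product` takes the values: 1 → 2 → 6 → 24 → 120 → 720 → 5040

Answer: 5040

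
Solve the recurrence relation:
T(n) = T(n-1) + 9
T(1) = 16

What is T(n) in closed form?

Unrolling: T(n) = T(1) + 9·(n-1) = 16 + 9(n-1) = 9n + 7.

Answer: T(n) = 9n + 7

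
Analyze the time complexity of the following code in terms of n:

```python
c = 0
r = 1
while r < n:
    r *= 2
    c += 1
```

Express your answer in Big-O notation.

Each loop level contributes: log n. Multiplying the contributions gives O(log n).

Answer: O(log n)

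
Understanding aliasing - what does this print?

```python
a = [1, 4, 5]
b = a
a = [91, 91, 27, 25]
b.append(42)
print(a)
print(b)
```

Key concept: rebinding vs mutation: a is rebound to a new list, b still points at the original.
Step by step:
`a = [1, 4, 5]` → a = [1, 4, 5]
`b = a` → b = [1, 4, 5] (same object as a)
`a = [91, 91, 27, 25]` → a = [91, 91, 27, 25]
`b.append(42)` → b = [1, 4, 5, 42]
`print(a)` → prints [91, 91, 27, 25]
`print(b)` → prints [1, 4, 5, 42]

Answer:
[91, 91, 27, 25]
[1, 4, 5, 42]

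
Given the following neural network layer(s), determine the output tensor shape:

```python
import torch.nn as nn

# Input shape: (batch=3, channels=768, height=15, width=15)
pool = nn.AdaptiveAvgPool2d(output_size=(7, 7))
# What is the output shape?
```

Input: (3, 768, 15, 15) -> Output: (3, 768, 7, 7)

Answer: (3, 768, 7, 7)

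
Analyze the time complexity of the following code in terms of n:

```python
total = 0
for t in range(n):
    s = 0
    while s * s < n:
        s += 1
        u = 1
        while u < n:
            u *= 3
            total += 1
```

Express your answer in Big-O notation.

Each loop level contributes: n × √n × log n. Multiplying the contributions gives O(n√n log n).

Answer: O(n√n log n)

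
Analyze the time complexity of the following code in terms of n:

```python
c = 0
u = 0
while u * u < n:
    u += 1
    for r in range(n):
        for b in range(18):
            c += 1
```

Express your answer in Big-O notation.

Each loop level contributes: √n × n × 1. Multiplying the contributions gives O(n√n).

Answer: O(n√n)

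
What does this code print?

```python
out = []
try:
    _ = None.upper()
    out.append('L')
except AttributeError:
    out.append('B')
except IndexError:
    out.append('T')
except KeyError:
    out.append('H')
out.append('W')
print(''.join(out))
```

Execution trace: 'B' (except AttributeError) → 'W' (after the try/except). Output: BW

Answer: BW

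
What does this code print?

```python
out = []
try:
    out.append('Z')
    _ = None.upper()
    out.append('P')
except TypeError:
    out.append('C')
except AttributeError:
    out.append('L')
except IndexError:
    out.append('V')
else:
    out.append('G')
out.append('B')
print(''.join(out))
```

Execution trace: 'Z' (try body) → 'L' (except AttributeError) → 'B' (after the try/except). Output: ZLB

Answer: ZLB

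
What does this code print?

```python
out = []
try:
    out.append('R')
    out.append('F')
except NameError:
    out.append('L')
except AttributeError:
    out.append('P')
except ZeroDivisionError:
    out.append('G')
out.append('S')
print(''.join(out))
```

Execution trace: 'R' (try body) → 'F' (try body, no exception) → 'S' (after the try/except). Output: RFS

Answer: RFS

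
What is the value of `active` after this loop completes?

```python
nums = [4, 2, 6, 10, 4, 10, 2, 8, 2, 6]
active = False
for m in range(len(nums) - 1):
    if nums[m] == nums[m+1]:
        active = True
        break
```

Check consecutive duplicates in [4, 2, 6, 10, 4, 10, 2, 8, 2, 6]
`active` takes the values: False

Answer: False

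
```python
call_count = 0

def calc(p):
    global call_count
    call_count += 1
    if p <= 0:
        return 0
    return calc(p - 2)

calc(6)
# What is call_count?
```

Linear recursion stepping by 2: 4 calls from p=6 down to ≤0.

Answer: 4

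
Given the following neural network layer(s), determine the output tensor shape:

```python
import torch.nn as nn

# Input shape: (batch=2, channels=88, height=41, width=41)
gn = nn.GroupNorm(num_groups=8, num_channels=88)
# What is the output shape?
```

Input: (2, 88, 41, 41) -> Output: (2, 88, 41, 41)

Answer: (2, 88, 41, 41)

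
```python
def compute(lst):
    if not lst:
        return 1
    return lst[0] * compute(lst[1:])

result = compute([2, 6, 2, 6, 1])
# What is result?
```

Product over [2, 6, 2, 6, 1] = 2 * 6 * 2 * 6 * 1 = 144

Answer: 144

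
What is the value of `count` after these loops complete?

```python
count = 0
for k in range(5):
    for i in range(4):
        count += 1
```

5 * 4 = 20
`count` takes the values: 0 → 1 → 2 → 3 → 4 → 5 → 6 → 7 → 8 → 9 → 10 → 11 → 12 → 13 → 14 → 15 → 16 → 17 → 18 → 19 → 20

Answer: 20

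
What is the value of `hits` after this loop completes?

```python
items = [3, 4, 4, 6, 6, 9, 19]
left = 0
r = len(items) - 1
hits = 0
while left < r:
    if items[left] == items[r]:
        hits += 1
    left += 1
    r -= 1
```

Count matching pairs from ends
`hits` takes the values: 0

Answer: 0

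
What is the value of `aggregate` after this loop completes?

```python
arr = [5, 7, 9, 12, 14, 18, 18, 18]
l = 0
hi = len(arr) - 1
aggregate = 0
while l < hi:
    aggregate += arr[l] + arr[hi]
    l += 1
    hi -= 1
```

Sum of pairs from ends
`aggregate` takes the values: 0 → 23 → 48 → 75 → 101

Answer: 101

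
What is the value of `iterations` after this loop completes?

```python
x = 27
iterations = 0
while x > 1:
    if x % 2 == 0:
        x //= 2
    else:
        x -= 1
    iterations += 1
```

Steps to reduce 27 to 1
`iterations` takes the values: 0 → 1 → 2 → 3 → 4 → 5 → 6 → 7

Answer: 7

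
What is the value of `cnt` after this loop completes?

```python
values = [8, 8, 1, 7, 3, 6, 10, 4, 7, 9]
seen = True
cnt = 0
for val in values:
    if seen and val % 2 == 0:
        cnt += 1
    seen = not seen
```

Count even values at even positions
`cnt` takes the values: 0 → 1 → 2

Answer: 2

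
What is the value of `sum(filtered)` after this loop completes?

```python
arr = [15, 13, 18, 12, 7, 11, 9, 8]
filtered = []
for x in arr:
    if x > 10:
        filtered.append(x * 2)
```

Sum of doubled values > 10
`filtered` takes the values: [] → [30] → [30, 26] → [30, 26, 36] → [30, 26, 36, 24] → [30, 26, 36, 24, 22]
So `sum(filtered)` = 138

Answer: 138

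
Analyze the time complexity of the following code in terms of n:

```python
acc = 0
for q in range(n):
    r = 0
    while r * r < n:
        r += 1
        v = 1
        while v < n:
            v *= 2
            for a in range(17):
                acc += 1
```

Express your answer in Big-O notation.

Each loop level contributes: n × √n × log n × 1. Multiplying the contributions gives O(n√n log n).

Answer: O(n√n log n)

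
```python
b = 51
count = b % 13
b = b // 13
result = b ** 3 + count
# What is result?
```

Trace:
`b = 51` → b = 51
`count = b % 13` → count = 12
`b = b // 13` → b = 3
`result = b ** 3 + count` → result = 39
So result = 39

Answer: 39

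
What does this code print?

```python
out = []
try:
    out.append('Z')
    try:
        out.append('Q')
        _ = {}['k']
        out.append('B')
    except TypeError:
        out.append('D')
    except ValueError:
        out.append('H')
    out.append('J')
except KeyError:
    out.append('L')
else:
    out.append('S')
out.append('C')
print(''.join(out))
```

Execution trace: 'Z' (try body) → 'Q' (inner try body) → 'L' (except KeyError) → 'C' (after the try/except). Output: ZQLC

Answer: ZQLC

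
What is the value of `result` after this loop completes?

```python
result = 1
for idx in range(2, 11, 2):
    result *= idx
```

Product of even numbers 2 to 10
`result` takes the values: 1 → 2 → 8 → 48 → 384 → 3840

Answer: 3840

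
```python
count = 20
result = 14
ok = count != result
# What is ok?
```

Trace:
`count = 20` → count = 20
`result = 14` → result = 14
`ok = count != result` → ok = True
So ok = True

Answer: True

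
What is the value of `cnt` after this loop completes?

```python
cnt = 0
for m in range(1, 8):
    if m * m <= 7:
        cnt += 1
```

Count numbers where m² ≤ 7
`cnt` takes the values: 0 → 1 → 2

Answer: 2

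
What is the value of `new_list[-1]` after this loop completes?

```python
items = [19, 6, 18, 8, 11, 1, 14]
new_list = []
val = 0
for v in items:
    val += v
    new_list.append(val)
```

Cumulative sum ends at 77
`new_list` takes the values: [] → [19] → [19, 25] → [19, 25, 43] → [19, 25, 43, 51] → [19, 25, 43, 51, 62] → [19, 25, 43, 51, 62, 63] → [19, 25, 43, 51, 62, 63, 77]
So `new_list[-1]` = 77

Answer: 77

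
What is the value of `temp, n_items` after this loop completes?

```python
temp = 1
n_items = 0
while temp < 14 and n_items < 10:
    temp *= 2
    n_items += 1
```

Double until >= 14 or 10 iterations
`temp, n_items` takes the values: (1, 0) → (2, 0) → (2, 1) → (4, 1) → (4, 2) → (8, 2) → (8, 3) → (16, 3) → (16, 4)

Answer: 16, 4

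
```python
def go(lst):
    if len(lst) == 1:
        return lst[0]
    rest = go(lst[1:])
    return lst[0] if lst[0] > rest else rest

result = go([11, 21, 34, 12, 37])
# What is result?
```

Recursive max over [11, 21, 34, 12, 37] = 37

Answer: 37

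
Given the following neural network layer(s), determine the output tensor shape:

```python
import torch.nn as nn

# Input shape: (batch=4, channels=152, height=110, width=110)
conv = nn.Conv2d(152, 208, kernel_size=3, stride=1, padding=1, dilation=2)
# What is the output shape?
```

Input: (4, 152, 110, 110) -> Output: (4, 208, 108, 108)

Answer: (4, 208, 108, 108)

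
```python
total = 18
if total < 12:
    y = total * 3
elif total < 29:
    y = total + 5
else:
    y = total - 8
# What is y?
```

Trace:
`total = 18` → total = 18
`if total < 12: ...` → total < 12 is False, total < 29 is True → y = 23
So y = 23

Answer: 23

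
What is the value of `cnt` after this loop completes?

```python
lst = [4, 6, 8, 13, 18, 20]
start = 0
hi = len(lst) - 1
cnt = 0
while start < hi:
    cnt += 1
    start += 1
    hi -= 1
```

Iterations until pointers meet (list length 6)
`cnt` takes the values: 0 → 1 → 2 → 3

Answer: 3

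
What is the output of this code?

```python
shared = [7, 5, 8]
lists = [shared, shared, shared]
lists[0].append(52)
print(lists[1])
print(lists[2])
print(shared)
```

Key concept: list of same reference.
Step by step:
`shared = [7, 5, 8]` → shared = [7, 5, 8]
`lists = [shared, shared, shared]` → lists = [[7, 5, 8], [7, 5, 8], [7, 5, 8]]
`lists[0].append(52)` → shared = [7, 5, 8, 52]; lists = [[7, 5, 8, 52], [7, 5, 8, 52], [7, 5, 8, 52]]
`print(lists[1])` → prints [7, 5, 8, 52]
`print(lists[2])` → prints [7, 5, 8, 52]
`print(shared)` → prints [7, 5, 8, 52]

Answer:
[7, 5, 8, 52]
[7, 5, 8, 52]
[7, 5, 8, 52]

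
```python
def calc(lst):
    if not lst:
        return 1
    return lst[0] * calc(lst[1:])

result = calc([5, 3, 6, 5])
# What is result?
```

Product over [5, 3, 6, 5] = 5 * 3 * 6 * 5 = 450

Answer: 450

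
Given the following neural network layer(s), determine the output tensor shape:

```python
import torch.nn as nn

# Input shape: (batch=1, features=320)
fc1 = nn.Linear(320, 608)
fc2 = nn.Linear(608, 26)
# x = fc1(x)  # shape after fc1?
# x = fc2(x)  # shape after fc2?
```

Input: (1, 320) -> after fc1: (1, 608) -> Output: (1, 26)

Answer: (1, 26)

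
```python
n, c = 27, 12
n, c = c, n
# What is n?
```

Trace:
`n, c = 27, 12` → n = 27; c = 12
`n, c = c, n` → n = 12; c = 27
So n = 12

Answer: 12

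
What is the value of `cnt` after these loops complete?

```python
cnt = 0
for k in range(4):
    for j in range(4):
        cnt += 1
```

4 * 4 = 16
`cnt` takes the values: 0 → 1 → 2 → 3 → 4 → 5 → 6 → 7 → 8 → 9 → 10 → 11 → 12 → 13 → 14 → 15 → 16

Answer: 16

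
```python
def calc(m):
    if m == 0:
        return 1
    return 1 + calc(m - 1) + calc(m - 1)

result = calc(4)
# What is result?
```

calc(m) = 1 + 2·calc(m-1), calc(0)=1. Closed form: (1+1)·2^4 - 1 = 31.

Answer: 31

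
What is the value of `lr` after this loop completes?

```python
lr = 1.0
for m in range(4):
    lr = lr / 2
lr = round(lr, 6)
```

Halving LR 4 times: 1 / 2^4
`lr` takes the values: 1.0 → 0.5 → 0.25 → 0.125 → 0.0625

Answer: 0.0625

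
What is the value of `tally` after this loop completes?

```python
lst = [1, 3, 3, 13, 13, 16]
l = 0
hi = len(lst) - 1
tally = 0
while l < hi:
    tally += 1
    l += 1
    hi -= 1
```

Iterations until pointers meet (list length 6)
`tally` takes the values: 0 → 1 → 2 → 3

Answer: 3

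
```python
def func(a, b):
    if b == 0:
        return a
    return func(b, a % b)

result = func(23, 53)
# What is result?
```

func(23, 53) -> func(53, 23) -> func(23, 7) -> func(7, 2) -> func(2, 1) -> func(1, 0) -> 1

Answer: 1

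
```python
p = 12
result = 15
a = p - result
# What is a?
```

Trace:
`p = 12` → p = 12
`result = 15` → result = 15
`a = p - result` → a = -3
So a = -3

Answer: -3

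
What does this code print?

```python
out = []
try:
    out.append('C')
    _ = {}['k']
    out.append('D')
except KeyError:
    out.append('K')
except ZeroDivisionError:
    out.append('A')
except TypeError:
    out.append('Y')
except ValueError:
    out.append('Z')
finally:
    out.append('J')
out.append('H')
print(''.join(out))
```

Execution trace: 'C' (try body) → 'K' (except KeyError) → 'J' (finally) → 'H' (after the try/except). Output: CKJH

Answer: CKJH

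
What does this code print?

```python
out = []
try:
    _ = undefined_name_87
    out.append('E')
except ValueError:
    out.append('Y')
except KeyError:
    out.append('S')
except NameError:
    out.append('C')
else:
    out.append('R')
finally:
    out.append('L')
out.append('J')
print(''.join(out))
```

Execution trace: 'C' (except NameError) → 'L' (finally) → 'J' (after the try/except). Output: CLJ

Answer: CLJ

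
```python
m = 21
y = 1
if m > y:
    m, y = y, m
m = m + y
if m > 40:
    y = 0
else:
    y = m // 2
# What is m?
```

Trace:
`m = 21` → m = 21
`y = 1` → y = 1
`if m > y: ...` → m > y is True → m = 1; y = 21
`m = m + y` → m = 22
`if m > 40: ...` → m > 40 is False, take else branch → y = 11
So m = 22

Answer: 22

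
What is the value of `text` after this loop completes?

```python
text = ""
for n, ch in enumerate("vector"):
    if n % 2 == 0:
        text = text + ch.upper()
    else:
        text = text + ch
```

Uppercase even positions in 'vector'
`text` takes the values: "" → "V" → "Ve" → "VeC" → "VeCt" → "VeCtO" → "VeCtOr"

Answer: "VeCtOr"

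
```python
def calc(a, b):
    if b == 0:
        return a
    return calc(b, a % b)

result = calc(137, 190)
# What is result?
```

calc(137, 190) -> calc(190, 137) -> calc(137, 53) -> calc(53, 31) -> calc(31, 22) -> calc(22, 9) -> calc(9, 4) -> calc(4, 1) -> calc(1, 0) -> 1

Answer: 1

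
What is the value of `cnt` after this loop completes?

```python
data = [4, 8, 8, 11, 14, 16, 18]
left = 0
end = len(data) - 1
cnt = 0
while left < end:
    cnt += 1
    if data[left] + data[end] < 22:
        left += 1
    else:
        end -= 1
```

Steps to find pair summing to 22
`cnt` takes the values: 0 → 1 → 2 → 3 → 4 → 5 → 6

Answer: 6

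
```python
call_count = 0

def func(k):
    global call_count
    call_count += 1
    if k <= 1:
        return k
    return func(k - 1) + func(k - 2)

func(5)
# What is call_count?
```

Calls(k) = 1 + Calls(k-1) + Calls(k-2); Calls(0)=Calls(1)=1. For k=5 this gives 15.

Answer: 15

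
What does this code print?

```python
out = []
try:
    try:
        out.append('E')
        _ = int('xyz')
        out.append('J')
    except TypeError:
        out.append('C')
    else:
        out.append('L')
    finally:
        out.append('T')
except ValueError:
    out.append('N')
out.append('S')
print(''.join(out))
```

Execution trace: 'E' (try body) → 'T' (finally) → 'N' (outer except ValueError) → 'S' (after the try/except). Output: ETNS

Answer: ETNS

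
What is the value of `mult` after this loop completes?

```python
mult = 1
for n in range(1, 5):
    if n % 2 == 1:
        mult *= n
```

Product of odd numbers 1 to 4
`mult` takes the values: 1 → 3

Answer: 3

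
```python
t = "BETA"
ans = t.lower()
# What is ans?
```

Trace:
`t = "BETA"` → t = 'BETA'
`ans = t.lower()` → ans = 'beta'
So ans = 'beta'

Answer: 'beta'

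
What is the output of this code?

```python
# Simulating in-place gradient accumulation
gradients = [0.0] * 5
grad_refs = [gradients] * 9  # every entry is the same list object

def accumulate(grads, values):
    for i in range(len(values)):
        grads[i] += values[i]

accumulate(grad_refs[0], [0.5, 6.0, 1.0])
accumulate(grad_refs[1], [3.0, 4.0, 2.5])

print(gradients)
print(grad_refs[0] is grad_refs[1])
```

Key concept: gradient accumulation aliasing.
Step by step:
`gradients = [0.0] * 5` → gradients = [0.0, 0.0, 0.0, 0.0, 0.0]
`grad_refs = [gradients] * 9` → grad_refs = [[0.0, 0.0, 0.0, 0.0, 0.0], [0.0, 0.0, 0.0, 0.0, 0.0], [0.0, 0.0, 0.0, 0.0, 0.0], [0.0, 0.0, 0.0, 0.0, 0.0], [0.0, 0.0, 0.0, 0.0, 0.0], [0.0, 0.0, 0.0, 0.0, 0.0], [0.0, 0.0, 0.0, 0.0, 0.0], [0.0, 0.0, 0.0, 0.0, 0.0], [0.0, 0.0, 0.0, 0.0, 0.0]]
`accumulate(grad_refs[0], [0.5, 6.0, 1.0])` → gradients = [0.5, 6.0, 1.0, 0.0, 0.0]; grad_refs = [[0.5, 6.0, 1.0, 0.0, 0.0], [0.5, 6.0, 1.0, 0.0, 0.0], [0.5, 6.0, 1.0, 0.0, 0.0], [0.5, 6.0, 1.0, 0.0, 0.0], [0.5, 6.0, 1.0, 0.0, 0.0], [0.5, 6.0, 1.0, 0.0, 0.0], [0.5, 6.0, 1.0, 0.0, 0.0], [0.5, 6.0, 1.0, 0.0, 0.0], [0.5, 6.0, 1.0, 0.0, 0.0]]
`accumulate(grad_refs[1], [3.0, 4.0, 2.5])` → gradients = [3.5, 10.0, 3.5, 0.0, 0.0]; grad_refs = [[3.5, 10.0, 3.5, 0.0, 0.0], [3.5, 10.0, 3.5, 0.0, 0.0], [3.5, 10.0, 3.5, 0.0, 0.0], [3.5, 10.0, 3.5, 0.0, 0.0], [3.5, 10.0, 3.5, 0.0, 0.0], [3.5, 10.0, 3.5, 0.0, 0.0], [3.5, 10.0, 3.5, 0.0, 0.0], [3.5, 10.0, 3.5, 0.0, 0.0], [3.5, 10.0, 3.5, 0.0, 0.0]]
`print(gradients)` → prints [3.5, 10.0, 3.5, 0.0, 0.0]
`print(grad_refs[0] is grad_refs[1])` → prints True

Answer:
[3.5, 10.0, 3.5, 0.0, 0.0]
True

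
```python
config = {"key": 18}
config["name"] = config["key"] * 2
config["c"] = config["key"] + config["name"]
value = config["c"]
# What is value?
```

Trace:
`config = {"key": 18}` → config = {'key': 18}
`config["name"] = config["key"] * 2` → config = {'key': 18, 'name': 36}
`config["c"] = config["key"] + config["name"]` → config = {'key': 18, 'name': 36, 'c': 54}
`value = config["c"]` → value = 54
So value = 54

Answer: 54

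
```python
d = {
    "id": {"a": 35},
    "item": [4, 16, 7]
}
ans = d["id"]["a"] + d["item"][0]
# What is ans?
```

Trace:
`d = { ...` → d = {'id': {'a': 35}, 'item': [4, 16, 7]}
`ans = d["id"]["a"] + d["item"][0]` → ans = 39
So ans = 39

Answer: 39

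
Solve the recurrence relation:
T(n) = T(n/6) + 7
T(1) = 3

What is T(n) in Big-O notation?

Each step divides n by 6 and adds 7. After log_6(n) steps we reach T(1)=3. So T(n) = 7·log_6(n) + 3 = O(log n).

Answer: O(log n)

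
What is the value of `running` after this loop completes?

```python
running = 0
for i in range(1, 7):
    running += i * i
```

Sum of squares 1² to 6² = 91
`running` takes the values: 0 → 1 → 5 → 14 → 30 → 55 → 91

Answer: 91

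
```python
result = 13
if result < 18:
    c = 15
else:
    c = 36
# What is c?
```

Trace:
`result = 13` → result = 13
`if result < 18: ...` → result < 18 is True → c = 15
So c = 15

Answer: 15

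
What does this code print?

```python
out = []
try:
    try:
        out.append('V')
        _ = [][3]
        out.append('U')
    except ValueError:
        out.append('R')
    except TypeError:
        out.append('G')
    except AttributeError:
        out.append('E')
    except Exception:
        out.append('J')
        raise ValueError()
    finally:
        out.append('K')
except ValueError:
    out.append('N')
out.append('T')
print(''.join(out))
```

Execution trace: 'V' (try body) → 'J' (except Exception) → 'K' (finally) → 'N' (outer except ValueError) → 'T' (after the try/except). Output: VJKNT

Answer: VJKNT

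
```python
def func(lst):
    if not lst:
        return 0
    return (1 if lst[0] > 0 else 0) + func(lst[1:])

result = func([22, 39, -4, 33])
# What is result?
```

Count of positive elements in [22, 39, -4, 33] = 3

Answer: 3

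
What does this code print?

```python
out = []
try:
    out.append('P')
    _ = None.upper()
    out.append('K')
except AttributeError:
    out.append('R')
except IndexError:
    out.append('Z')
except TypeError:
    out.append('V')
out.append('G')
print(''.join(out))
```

Execution trace: 'P' (try body) → 'R' (except AttributeError) → 'G' (after the try/except). Output: PRG

Answer: PRG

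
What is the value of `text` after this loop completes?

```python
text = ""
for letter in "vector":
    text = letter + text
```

Reverse 'vector'
`text` takes the values: "" → "v" → "ev" → "cev" → "tcev" → "otcev" → "rotcev"

Answer: "rotcev"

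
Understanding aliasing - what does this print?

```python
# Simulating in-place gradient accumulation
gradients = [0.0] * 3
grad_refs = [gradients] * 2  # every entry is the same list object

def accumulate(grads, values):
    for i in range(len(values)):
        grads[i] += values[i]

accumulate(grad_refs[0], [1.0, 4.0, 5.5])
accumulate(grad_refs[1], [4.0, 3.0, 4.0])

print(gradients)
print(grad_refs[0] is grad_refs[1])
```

Key concept: gradient accumulation aliasing.
Step by step:
`gradients = [0.0] * 3` → gradients = [0.0, 0.0, 0.0]
`grad_refs = [gradients] * 2` → grad_refs = [[0.0, 0.0, 0.0], [0.0, 0.0, 0.0]]
`accumulate(grad_refs[0], [1.0, 4.0, 5.5])` → gradients = [1.0, 4.0, 5.5]; grad_refs = [[1.0, 4.0, 5.5], [1.0, 4.0, 5.5]]
`accumulate(grad_refs[1], [4.0, 3.0, 4.0])` → gradients = [5.0, 7.0, 9.5]; grad_refs = [[5.0, 7.0, 9.5], [5.0, 7.0, 9.5]]
`print(gradients)` → prints [5.0, 7.0, 9.5]
`print(grad_refs[0] is grad_refs[1])` → prints True

Answer:
[5.0, 7.0, 9.5]
True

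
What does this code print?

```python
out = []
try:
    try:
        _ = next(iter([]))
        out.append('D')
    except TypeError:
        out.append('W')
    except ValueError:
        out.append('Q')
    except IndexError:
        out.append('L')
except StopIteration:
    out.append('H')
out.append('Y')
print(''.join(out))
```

Execution trace: 'H' (outer except StopIteration) → 'Y' (after the try/except). Output: HY

Answer: HY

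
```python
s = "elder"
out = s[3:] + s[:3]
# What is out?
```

Trace:
`s = "elder"` → s = 'elder'
`out = s[3:] + s[:3]` → out = 'ereld'
So out = 'ereld'

Answer: 'ereld'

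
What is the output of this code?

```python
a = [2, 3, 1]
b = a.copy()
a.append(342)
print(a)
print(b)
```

Key concept: list.copy() creates independent copy.
Step by step:
`a = [2, 3, 1]` → a = [2, 3, 1]
`b = a.copy()` → b = [2, 3, 1]
`a.append(342)` → a = [2, 3, 1, 342]
`print(a)` → prints [2, 3, 1, 342]
`print(b)` → prints [2, 3, 1]

Answer:
[2, 3, 1, 342]
[2, 3, 1]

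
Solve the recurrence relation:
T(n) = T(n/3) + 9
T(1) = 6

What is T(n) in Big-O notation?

Each step divides n by 3 and adds 9. After log_3(n) steps we reach T(1)=6. So T(n) = 9·log_3(n) + 6 = O(log n).

Answer: O(log n)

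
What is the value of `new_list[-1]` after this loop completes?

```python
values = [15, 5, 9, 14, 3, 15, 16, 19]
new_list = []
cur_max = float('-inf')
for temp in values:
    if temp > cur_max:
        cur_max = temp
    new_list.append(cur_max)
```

Running max ends at 19
`new_list` takes the values: [] → [15] → [15, 15] → [15, 15, 15] → [15, 15, 15, 15] → [15, 15, 15, 15, 15] → [15, 15, 15, 15, 15, 15] → [15, 15, 15, 15, 15, 15, 16] → [15, 15, 15, 15, 15, 15, 16, 19]
So `new_list[-1]` = 19

Answer: 19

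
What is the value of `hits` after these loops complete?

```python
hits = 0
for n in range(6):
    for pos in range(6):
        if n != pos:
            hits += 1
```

6² - 6 (exclude diagonal)
`hits` takes the values: 0 → 1 → 2 → 3 → 4 → 5 → 6 → 7 → 8 → 9 → 10 → 11 → 12 → 13 → 14 → 15 → 16 → 17 → 18 → 19 → 20 → 21 → 22 → 23 → 24 → 25 → 26 → 27 → 28 → 29 → 30

Answer: 30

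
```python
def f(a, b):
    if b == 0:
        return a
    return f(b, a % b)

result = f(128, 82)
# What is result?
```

f(128, 82) -> f(82, 46) -> f(46, 36) -> f(36, 10) -> f(10, 6) -> f(6, 4) -> f(4, 2) -> f(2, 0) -> 2

Answer: 2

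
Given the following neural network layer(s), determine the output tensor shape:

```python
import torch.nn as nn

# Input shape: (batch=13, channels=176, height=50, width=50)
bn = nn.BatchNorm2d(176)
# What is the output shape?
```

Input: (13, 176, 50, 50) -> Output: (13, 176, 50, 50)

Answer: (13, 176, 50, 50)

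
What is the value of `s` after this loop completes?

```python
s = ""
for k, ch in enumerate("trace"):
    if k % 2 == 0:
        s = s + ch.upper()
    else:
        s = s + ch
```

Uppercase even positions in 'trace'
`s` takes the values: "" → "T" → "Tr" → "TrA" → "TrAc" → "TrAcE"

Answer: "TrAcE"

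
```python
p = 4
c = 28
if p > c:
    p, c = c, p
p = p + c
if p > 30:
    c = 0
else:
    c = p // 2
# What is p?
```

Trace:
`p = 4` → p = 4
`c = 28` → c = 28
`if p > c: ...` → p > c is False → no variable changes
`p = p + c` → p = 32
`if p > 30: ...` → p > 30 is True → c = 0
So p = 32

Answer: 32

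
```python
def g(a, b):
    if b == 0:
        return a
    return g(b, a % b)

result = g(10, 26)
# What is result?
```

g(10, 26) -> g(26, 10) -> g(10, 6) -> g(6, 4) -> g(4, 2) -> g(2, 0) -> 2

Answer: 2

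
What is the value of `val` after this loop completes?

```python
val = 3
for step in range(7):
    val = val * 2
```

Multiply by 2, 7 times: 3 * 2^7 = 384
`val` takes the values: 3 → 6 → 12 → 24 → 48 → 96 → 192 → 384

Answer: 384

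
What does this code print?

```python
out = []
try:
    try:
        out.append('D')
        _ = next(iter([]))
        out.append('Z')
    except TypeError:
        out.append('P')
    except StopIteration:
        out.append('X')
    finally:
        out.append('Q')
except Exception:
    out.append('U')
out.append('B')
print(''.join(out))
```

Execution trace: 'D' (inner try body) → 'X' (inner except StopIteration) → 'Q' (inner finally) → 'B' (after the try/except). Output: DXQB

Answer: DXQB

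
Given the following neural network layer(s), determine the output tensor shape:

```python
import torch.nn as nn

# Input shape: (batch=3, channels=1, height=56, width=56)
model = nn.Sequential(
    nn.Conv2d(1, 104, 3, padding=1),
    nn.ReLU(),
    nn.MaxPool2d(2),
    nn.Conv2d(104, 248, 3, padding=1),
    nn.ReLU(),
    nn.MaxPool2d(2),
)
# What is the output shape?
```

Input: (3, 1, 56, 56) -> after first Conv2d: (3, 104, 56, 56) -> after first MaxPool2d: (3, 104, 28, 28) -> after second Conv2d: (3, 248, 28, 28) -> Output: (3, 248, 14, 14)

Answer: (3, 248, 14, 14)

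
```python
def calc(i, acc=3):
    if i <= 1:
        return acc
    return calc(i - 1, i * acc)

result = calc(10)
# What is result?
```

Accumulator trace (n, acc): (10, 3) -> (9, 30) -> (8, 270) -> (7, 2160) -> (6, 15120) -> (5, 90720) -> (4, 453600) -> (3, 1814400) -> (2, 5443200) -> (1, 10886400) -> return 10886400

Answer: 10886400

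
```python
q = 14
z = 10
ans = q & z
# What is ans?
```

Trace:
`q = 14` → q = 14
`z = 10` → z = 10
`ans = q & z` → ans = 10
So ans = 10

Answer: 10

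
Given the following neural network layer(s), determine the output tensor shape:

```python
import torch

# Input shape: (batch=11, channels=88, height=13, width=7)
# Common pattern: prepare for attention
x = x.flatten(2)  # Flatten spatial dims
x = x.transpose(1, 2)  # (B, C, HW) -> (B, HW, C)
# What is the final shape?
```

Input: (11, 88, 13, 7) -> after flatten(2): (11, 88, 91) -> Output: (11, 91, 88)

Answer: (11, 91, 88)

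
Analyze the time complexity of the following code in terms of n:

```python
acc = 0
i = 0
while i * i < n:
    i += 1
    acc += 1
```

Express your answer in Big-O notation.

Each loop level contributes: √n. Multiplying the contributions gives O(√n).

Answer: O(√n)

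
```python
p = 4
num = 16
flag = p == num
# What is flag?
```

Trace:
`p = 4` → p = 4
`num = 16` → num = 16
`flag = p == num` → flag = False
So flag = False

Answer: False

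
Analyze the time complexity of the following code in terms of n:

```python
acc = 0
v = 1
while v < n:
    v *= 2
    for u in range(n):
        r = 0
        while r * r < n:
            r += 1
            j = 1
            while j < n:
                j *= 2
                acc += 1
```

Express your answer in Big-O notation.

Each loop level contributes: log n × n × √n × log n. Multiplying the contributions gives O(n√n log² n).

Answer: O(n√n log² n)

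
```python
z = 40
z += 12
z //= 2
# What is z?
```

Trace:
`z = 40` → z = 40
`z += 12` → z = 52
`z //= 2` → z = 26
So z = 26

Answer: 26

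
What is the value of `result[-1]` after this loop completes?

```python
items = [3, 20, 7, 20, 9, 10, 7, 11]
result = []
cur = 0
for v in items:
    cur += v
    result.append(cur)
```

Cumulative sum ends at 87
`result` takes the values: [] → [3] → [3, 23] → [3, 23, 30] → [3, 23, 30, 50] → [3, 23, 30, 50, 59] → [3, 23, 30, 50, 59, 69] → [3, 23, 30, 50, 59, 69, 76] → [3, 23, 30, 50, 59, 69, 76, 87]
So `result[-1]` = 87

Answer: 87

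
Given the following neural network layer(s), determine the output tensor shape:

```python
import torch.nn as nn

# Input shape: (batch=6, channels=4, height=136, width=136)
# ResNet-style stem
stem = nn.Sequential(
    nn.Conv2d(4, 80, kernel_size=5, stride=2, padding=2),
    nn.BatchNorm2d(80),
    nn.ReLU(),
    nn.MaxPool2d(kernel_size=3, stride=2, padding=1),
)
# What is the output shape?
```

Input: (6, 4, 136, 136) -> after Conv2d 5x5 stride=2: (6, 80, 68, 68) -> Output: (6, 80, 34, 34)

Answer: (6, 80, 34, 34)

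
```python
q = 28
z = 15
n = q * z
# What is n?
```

Trace:
`q = 28` → q = 28
`z = 15` → z = 15
`n = q * z` → n = 420
So n = 420

Answer: 420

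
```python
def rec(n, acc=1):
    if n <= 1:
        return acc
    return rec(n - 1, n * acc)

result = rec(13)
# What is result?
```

Accumulator trace (n, acc): (13, 1) -> (12, 13) -> (11, 156) -> (10, 1716) -> (9, 17160) -> (8, 154440) -> (7, 1235520) -> (6, 8648640) -> (5, 51891840) -> (4, 259459200) -> (3, 1037836800) -> (2, 3113510400) -> (1, 6227020800) -> return 6227020800

Answer: 6227020800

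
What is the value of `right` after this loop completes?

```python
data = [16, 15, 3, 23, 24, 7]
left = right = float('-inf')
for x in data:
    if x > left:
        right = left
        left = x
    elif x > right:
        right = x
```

Second largest (with repeats) in [16, 15, 3, 23, 24, 7]
`right` takes the values: -inf → 15 → 16 → 23

Answer: 23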